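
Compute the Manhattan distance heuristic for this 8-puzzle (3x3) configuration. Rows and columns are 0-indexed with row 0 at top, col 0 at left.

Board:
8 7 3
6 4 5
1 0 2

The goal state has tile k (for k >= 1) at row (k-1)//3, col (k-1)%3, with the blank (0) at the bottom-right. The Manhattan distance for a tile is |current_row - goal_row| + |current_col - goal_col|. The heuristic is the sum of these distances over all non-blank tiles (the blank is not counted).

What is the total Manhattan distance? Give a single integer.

Answer: 15

Derivation:
Tile 8: (0,0)->(2,1) = 3
Tile 7: (0,1)->(2,0) = 3
Tile 3: (0,2)->(0,2) = 0
Tile 6: (1,0)->(1,2) = 2
Tile 4: (1,1)->(1,0) = 1
Tile 5: (1,2)->(1,1) = 1
Tile 1: (2,0)->(0,0) = 2
Tile 2: (2,2)->(0,1) = 3
Sum: 3 + 3 + 0 + 2 + 1 + 1 + 2 + 3 = 15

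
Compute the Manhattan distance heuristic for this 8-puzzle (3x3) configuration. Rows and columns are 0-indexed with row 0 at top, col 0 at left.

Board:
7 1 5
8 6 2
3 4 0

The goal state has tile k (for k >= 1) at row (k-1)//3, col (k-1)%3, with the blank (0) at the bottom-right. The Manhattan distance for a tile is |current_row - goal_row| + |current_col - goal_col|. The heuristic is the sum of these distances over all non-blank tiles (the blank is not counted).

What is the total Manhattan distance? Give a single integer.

Answer: 16

Derivation:
Tile 7: at (0,0), goal (2,0), distance |0-2|+|0-0| = 2
Tile 1: at (0,1), goal (0,0), distance |0-0|+|1-0| = 1
Tile 5: at (0,2), goal (1,1), distance |0-1|+|2-1| = 2
Tile 8: at (1,0), goal (2,1), distance |1-2|+|0-1| = 2
Tile 6: at (1,1), goal (1,2), distance |1-1|+|1-2| = 1
Tile 2: at (1,2), goal (0,1), distance |1-0|+|2-1| = 2
Tile 3: at (2,0), goal (0,2), distance |2-0|+|0-2| = 4
Tile 4: at (2,1), goal (1,0), distance |2-1|+|1-0| = 2
Sum: 2 + 1 + 2 + 2 + 1 + 2 + 4 + 2 = 16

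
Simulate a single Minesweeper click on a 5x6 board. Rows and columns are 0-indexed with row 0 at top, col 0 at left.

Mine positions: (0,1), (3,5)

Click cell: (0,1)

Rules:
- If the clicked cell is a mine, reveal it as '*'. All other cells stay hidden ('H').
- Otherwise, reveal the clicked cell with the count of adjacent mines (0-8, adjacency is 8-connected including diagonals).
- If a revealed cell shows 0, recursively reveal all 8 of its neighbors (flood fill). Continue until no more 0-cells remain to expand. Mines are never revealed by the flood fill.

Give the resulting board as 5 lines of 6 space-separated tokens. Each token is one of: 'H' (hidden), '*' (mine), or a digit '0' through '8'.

H * H H H H
H H H H H H
H H H H H H
H H H H H H
H H H H H H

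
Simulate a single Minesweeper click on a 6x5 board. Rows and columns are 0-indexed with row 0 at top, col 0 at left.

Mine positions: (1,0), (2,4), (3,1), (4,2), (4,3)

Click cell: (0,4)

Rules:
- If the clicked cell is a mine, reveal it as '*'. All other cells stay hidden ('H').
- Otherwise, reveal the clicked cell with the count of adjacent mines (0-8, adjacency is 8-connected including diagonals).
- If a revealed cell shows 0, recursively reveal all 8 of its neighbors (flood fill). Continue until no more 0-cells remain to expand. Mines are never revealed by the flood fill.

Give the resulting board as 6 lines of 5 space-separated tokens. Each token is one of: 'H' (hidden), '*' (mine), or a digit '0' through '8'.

H 1 0 0 0
H 1 0 1 1
H 2 1 1 H
H H H H H
H H H H H
H H H H H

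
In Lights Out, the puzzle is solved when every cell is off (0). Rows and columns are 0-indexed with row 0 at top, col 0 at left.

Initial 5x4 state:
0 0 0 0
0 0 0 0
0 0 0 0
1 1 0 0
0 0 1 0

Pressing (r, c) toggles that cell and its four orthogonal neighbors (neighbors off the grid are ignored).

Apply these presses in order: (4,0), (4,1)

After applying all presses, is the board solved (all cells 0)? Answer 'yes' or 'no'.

After press 1 at (4,0):
0 0 0 0
0 0 0 0
0 0 0 0
0 1 0 0
1 1 1 0

After press 2 at (4,1):
0 0 0 0
0 0 0 0
0 0 0 0
0 0 0 0
0 0 0 0

Lights still on: 0

Answer: yes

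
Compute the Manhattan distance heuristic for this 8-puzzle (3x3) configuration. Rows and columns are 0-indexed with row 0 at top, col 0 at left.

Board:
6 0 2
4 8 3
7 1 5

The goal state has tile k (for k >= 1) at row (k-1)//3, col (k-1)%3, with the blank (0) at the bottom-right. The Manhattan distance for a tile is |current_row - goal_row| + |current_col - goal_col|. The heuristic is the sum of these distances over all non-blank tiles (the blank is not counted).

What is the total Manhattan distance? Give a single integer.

Answer: 11

Derivation:
Tile 6: (0,0)->(1,2) = 3
Tile 2: (0,2)->(0,1) = 1
Tile 4: (1,0)->(1,0) = 0
Tile 8: (1,1)->(2,1) = 1
Tile 3: (1,2)->(0,2) = 1
Tile 7: (2,0)->(2,0) = 0
Tile 1: (2,1)->(0,0) = 3
Tile 5: (2,2)->(1,1) = 2
Sum: 3 + 1 + 0 + 1 + 1 + 0 + 3 + 2 = 11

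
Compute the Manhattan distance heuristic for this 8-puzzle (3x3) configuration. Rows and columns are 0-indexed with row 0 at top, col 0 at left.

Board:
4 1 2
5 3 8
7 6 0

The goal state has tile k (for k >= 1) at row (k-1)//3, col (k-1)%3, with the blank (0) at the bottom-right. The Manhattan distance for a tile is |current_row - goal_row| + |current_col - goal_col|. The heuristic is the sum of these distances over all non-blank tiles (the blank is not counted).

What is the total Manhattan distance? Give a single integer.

Answer: 10

Derivation:
Tile 4: at (0,0), goal (1,0), distance |0-1|+|0-0| = 1
Tile 1: at (0,1), goal (0,0), distance |0-0|+|1-0| = 1
Tile 2: at (0,2), goal (0,1), distance |0-0|+|2-1| = 1
Tile 5: at (1,0), goal (1,1), distance |1-1|+|0-1| = 1
Tile 3: at (1,1), goal (0,2), distance |1-0|+|1-2| = 2
Tile 8: at (1,2), goal (2,1), distance |1-2|+|2-1| = 2
Tile 7: at (2,0), goal (2,0), distance |2-2|+|0-0| = 0
Tile 6: at (2,1), goal (1,2), distance |2-1|+|1-2| = 2
Sum: 1 + 1 + 1 + 1 + 2 + 2 + 0 + 2 = 10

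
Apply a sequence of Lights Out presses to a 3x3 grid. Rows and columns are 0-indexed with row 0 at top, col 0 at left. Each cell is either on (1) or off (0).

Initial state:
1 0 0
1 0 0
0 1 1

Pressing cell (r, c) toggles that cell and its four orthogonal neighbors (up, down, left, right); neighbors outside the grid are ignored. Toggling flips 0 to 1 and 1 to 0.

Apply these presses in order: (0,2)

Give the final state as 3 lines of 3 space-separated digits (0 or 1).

Answer: 1 1 1
1 0 1
0 1 1

Derivation:
After press 1 at (0,2):
1 1 1
1 0 1
0 1 1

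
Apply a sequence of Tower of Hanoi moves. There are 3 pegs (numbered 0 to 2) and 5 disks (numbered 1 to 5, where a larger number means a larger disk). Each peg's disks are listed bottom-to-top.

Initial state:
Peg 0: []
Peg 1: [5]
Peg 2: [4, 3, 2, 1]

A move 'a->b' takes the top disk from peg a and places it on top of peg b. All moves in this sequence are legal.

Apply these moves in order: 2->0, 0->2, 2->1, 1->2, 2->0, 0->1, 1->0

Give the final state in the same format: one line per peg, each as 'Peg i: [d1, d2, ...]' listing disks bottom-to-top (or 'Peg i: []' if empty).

After move 1 (2->0):
Peg 0: [1]
Peg 1: [5]
Peg 2: [4, 3, 2]

After move 2 (0->2):
Peg 0: []
Peg 1: [5]
Peg 2: [4, 3, 2, 1]

After move 3 (2->1):
Peg 0: []
Peg 1: [5, 1]
Peg 2: [4, 3, 2]

After move 4 (1->2):
Peg 0: []
Peg 1: [5]
Peg 2: [4, 3, 2, 1]

After move 5 (2->0):
Peg 0: [1]
Peg 1: [5]
Peg 2: [4, 3, 2]

After move 6 (0->1):
Peg 0: []
Peg 1: [5, 1]
Peg 2: [4, 3, 2]

After move 7 (1->0):
Peg 0: [1]
Peg 1: [5]
Peg 2: [4, 3, 2]

Answer: Peg 0: [1]
Peg 1: [5]
Peg 2: [4, 3, 2]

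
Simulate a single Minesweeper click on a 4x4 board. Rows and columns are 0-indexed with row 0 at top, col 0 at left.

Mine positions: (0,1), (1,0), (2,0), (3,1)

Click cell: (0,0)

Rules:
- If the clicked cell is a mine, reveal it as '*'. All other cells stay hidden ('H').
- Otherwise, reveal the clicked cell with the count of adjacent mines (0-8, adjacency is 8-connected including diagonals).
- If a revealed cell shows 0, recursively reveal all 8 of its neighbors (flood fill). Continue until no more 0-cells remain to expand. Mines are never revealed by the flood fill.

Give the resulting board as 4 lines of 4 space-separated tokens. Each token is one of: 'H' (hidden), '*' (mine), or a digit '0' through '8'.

2 H H H
H H H H
H H H H
H H H H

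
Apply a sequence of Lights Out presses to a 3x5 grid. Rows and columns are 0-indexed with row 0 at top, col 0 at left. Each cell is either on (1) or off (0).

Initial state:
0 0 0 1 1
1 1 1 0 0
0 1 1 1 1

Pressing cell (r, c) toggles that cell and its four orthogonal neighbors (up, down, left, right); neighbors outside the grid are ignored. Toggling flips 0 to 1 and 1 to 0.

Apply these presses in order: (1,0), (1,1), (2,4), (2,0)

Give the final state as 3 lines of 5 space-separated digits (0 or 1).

After press 1 at (1,0):
1 0 0 1 1
0 0 1 0 0
1 1 1 1 1

After press 2 at (1,1):
1 1 0 1 1
1 1 0 0 0
1 0 1 1 1

After press 3 at (2,4):
1 1 0 1 1
1 1 0 0 1
1 0 1 0 0

After press 4 at (2,0):
1 1 0 1 1
0 1 0 0 1
0 1 1 0 0

Answer: 1 1 0 1 1
0 1 0 0 1
0 1 1 0 0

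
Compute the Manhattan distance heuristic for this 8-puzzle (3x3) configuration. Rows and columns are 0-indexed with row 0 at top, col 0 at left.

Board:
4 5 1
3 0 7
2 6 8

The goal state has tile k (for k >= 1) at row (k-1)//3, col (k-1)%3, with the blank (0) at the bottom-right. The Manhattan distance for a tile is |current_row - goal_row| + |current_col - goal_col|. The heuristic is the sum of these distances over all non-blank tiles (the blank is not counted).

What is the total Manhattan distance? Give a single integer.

Tile 4: (0,0)->(1,0) = 1
Tile 5: (0,1)->(1,1) = 1
Tile 1: (0,2)->(0,0) = 2
Tile 3: (1,0)->(0,2) = 3
Tile 7: (1,2)->(2,0) = 3
Tile 2: (2,0)->(0,1) = 3
Tile 6: (2,1)->(1,2) = 2
Tile 8: (2,2)->(2,1) = 1
Sum: 1 + 1 + 2 + 3 + 3 + 3 + 2 + 1 = 16

Answer: 16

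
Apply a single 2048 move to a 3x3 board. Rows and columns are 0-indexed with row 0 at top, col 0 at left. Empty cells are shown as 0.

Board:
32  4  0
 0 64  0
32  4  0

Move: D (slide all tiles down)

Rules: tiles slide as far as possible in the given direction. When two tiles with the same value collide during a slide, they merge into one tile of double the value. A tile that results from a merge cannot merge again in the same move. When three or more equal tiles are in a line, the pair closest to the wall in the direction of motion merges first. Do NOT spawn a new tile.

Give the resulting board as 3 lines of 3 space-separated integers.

Answer:  0  4  0
 0 64  0
64  4  0

Derivation:
Slide down:
col 0: [32, 0, 32] -> [0, 0, 64]
col 1: [4, 64, 4] -> [4, 64, 4]
col 2: [0, 0, 0] -> [0, 0, 0]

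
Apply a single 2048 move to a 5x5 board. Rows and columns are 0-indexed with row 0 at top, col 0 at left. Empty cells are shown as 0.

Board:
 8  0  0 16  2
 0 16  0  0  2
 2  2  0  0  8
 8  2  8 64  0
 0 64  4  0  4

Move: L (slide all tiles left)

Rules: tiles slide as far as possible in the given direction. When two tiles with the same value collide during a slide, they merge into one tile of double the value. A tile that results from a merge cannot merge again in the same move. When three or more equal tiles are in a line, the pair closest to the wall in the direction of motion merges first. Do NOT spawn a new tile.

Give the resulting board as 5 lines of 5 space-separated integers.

Answer:  8 16  2  0  0
16  2  0  0  0
 4  8  0  0  0
 8  2  8 64  0
64  8  0  0  0

Derivation:
Slide left:
row 0: [8, 0, 0, 16, 2] -> [8, 16, 2, 0, 0]
row 1: [0, 16, 0, 0, 2] -> [16, 2, 0, 0, 0]
row 2: [2, 2, 0, 0, 8] -> [4, 8, 0, 0, 0]
row 3: [8, 2, 8, 64, 0] -> [8, 2, 8, 64, 0]
row 4: [0, 64, 4, 0, 4] -> [64, 8, 0, 0, 0]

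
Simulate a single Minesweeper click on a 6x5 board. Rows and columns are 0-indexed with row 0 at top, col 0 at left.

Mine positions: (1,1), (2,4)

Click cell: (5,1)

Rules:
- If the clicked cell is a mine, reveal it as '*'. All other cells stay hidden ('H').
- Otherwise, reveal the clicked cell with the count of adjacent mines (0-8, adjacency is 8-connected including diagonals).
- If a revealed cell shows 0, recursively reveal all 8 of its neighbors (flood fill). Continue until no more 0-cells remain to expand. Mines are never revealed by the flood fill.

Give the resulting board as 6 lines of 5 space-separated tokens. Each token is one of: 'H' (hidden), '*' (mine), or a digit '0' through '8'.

H H H H H
H H H H H
1 1 1 1 H
0 0 0 1 1
0 0 0 0 0
0 0 0 0 0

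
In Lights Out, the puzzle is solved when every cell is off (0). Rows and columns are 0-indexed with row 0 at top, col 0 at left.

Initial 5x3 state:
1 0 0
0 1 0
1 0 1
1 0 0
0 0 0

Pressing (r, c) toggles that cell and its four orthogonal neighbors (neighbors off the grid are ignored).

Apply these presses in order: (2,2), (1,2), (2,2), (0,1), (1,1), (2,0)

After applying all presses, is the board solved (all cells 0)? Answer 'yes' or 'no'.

After press 1 at (2,2):
1 0 0
0 1 1
1 1 0
1 0 1
0 0 0

After press 2 at (1,2):
1 0 1
0 0 0
1 1 1
1 0 1
0 0 0

After press 3 at (2,2):
1 0 1
0 0 1
1 0 0
1 0 0
0 0 0

After press 4 at (0,1):
0 1 0
0 1 1
1 0 0
1 0 0
0 0 0

After press 5 at (1,1):
0 0 0
1 0 0
1 1 0
1 0 0
0 0 0

After press 6 at (2,0):
0 0 0
0 0 0
0 0 0
0 0 0
0 0 0

Lights still on: 0

Answer: yes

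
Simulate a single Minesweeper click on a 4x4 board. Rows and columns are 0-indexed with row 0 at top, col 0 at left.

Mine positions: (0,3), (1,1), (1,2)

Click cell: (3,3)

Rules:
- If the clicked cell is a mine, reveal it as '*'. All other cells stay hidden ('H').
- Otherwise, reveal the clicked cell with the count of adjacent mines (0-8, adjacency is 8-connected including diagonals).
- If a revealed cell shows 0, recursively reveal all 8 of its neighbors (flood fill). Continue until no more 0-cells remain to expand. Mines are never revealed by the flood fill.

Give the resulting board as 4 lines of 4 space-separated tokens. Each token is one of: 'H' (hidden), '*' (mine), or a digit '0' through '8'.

H H H H
H H H H
1 2 2 1
0 0 0 0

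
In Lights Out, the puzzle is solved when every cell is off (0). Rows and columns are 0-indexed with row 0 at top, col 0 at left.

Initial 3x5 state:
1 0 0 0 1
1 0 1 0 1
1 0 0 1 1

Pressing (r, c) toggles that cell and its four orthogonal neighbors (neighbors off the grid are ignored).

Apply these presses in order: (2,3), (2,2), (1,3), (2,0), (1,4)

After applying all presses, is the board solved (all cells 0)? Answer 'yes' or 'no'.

After press 1 at (2,3):
1 0 0 0 1
1 0 1 1 1
1 0 1 0 0

After press 2 at (2,2):
1 0 0 0 1
1 0 0 1 1
1 1 0 1 0

After press 3 at (1,3):
1 0 0 1 1
1 0 1 0 0
1 1 0 0 0

After press 4 at (2,0):
1 0 0 1 1
0 0 1 0 0
0 0 0 0 0

After press 5 at (1,4):
1 0 0 1 0
0 0 1 1 1
0 0 0 0 1

Lights still on: 6

Answer: no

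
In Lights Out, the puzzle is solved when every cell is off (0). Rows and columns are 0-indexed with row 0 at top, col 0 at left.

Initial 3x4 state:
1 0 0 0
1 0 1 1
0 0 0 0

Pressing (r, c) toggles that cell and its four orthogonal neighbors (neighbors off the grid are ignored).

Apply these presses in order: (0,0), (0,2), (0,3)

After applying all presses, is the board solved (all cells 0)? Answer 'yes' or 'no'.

After press 1 at (0,0):
0 1 0 0
0 0 1 1
0 0 0 0

After press 2 at (0,2):
0 0 1 1
0 0 0 1
0 0 0 0

After press 3 at (0,3):
0 0 0 0
0 0 0 0
0 0 0 0

Lights still on: 0

Answer: yes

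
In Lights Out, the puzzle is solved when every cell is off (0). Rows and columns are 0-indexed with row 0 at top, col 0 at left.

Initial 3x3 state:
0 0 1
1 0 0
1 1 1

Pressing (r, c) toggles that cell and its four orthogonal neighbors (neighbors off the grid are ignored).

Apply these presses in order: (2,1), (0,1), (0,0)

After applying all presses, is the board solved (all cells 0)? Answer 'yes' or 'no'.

Answer: yes

Derivation:
After press 1 at (2,1):
0 0 1
1 1 0
0 0 0

After press 2 at (0,1):
1 1 0
1 0 0
0 0 0

After press 3 at (0,0):
0 0 0
0 0 0
0 0 0

Lights still on: 0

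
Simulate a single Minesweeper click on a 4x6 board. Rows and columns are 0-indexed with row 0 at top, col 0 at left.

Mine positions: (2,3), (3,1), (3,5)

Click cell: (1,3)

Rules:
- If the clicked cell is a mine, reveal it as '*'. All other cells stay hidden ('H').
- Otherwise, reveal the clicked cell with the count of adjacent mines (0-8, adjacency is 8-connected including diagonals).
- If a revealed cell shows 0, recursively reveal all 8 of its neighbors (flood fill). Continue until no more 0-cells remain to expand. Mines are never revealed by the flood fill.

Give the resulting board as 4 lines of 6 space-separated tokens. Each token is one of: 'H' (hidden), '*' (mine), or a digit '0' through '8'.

H H H H H H
H H H 1 H H
H H H H H H
H H H H H H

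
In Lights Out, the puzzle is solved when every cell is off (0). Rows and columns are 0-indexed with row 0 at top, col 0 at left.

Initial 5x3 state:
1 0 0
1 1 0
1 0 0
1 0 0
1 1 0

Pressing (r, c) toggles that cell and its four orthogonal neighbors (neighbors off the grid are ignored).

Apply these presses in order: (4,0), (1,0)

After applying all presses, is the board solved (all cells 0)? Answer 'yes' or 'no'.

Answer: yes

Derivation:
After press 1 at (4,0):
1 0 0
1 1 0
1 0 0
0 0 0
0 0 0

After press 2 at (1,0):
0 0 0
0 0 0
0 0 0
0 0 0
0 0 0

Lights still on: 0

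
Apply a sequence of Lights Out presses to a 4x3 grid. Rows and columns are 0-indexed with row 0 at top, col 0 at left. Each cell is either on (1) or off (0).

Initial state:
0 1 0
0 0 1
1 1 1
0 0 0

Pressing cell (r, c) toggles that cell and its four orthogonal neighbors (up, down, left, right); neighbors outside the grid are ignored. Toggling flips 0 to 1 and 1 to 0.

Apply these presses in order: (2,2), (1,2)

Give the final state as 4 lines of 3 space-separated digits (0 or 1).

After press 1 at (2,2):
0 1 0
0 0 0
1 0 0
0 0 1

After press 2 at (1,2):
0 1 1
0 1 1
1 0 1
0 0 1

Answer: 0 1 1
0 1 1
1 0 1
0 0 1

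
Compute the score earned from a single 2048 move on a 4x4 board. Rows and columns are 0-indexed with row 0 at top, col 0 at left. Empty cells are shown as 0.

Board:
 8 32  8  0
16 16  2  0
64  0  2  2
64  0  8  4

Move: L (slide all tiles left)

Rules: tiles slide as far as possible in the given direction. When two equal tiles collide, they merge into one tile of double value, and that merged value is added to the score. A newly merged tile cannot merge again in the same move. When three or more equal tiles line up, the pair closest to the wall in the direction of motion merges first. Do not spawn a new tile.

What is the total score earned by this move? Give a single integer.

Slide left:
row 0: [8, 32, 8, 0] -> [8, 32, 8, 0]  score +0 (running 0)
row 1: [16, 16, 2, 0] -> [32, 2, 0, 0]  score +32 (running 32)
row 2: [64, 0, 2, 2] -> [64, 4, 0, 0]  score +4 (running 36)
row 3: [64, 0, 8, 4] -> [64, 8, 4, 0]  score +0 (running 36)
Board after move:
 8 32  8  0
32  2  0  0
64  4  0  0
64  8  4  0

Answer: 36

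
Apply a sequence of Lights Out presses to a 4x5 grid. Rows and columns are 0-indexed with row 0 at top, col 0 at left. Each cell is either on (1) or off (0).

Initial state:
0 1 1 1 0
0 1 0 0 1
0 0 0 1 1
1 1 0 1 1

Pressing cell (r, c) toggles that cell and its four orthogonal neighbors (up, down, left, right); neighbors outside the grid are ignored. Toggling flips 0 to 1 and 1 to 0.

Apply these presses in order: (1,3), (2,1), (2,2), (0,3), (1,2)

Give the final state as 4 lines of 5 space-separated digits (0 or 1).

After press 1 at (1,3):
0 1 1 0 0
0 1 1 1 0
0 0 0 0 1
1 1 0 1 1

After press 2 at (2,1):
0 1 1 0 0
0 0 1 1 0
1 1 1 0 1
1 0 0 1 1

After press 3 at (2,2):
0 1 1 0 0
0 0 0 1 0
1 0 0 1 1
1 0 1 1 1

After press 4 at (0,3):
0 1 0 1 1
0 0 0 0 0
1 0 0 1 1
1 0 1 1 1

After press 5 at (1,2):
0 1 1 1 1
0 1 1 1 0
1 0 1 1 1
1 0 1 1 1

Answer: 0 1 1 1 1
0 1 1 1 0
1 0 1 1 1
1 0 1 1 1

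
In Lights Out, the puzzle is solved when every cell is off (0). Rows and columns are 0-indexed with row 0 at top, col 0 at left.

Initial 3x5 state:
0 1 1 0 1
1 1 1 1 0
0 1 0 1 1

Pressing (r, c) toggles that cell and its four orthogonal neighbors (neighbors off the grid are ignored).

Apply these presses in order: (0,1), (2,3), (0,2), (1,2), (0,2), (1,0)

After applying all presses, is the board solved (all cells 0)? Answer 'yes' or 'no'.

After press 1 at (0,1):
1 0 0 0 1
1 0 1 1 0
0 1 0 1 1

After press 2 at (2,3):
1 0 0 0 1
1 0 1 0 0
0 1 1 0 0

After press 3 at (0,2):
1 1 1 1 1
1 0 0 0 0
0 1 1 0 0

After press 4 at (1,2):
1 1 0 1 1
1 1 1 1 0
0 1 0 0 0

After press 5 at (0,2):
1 0 1 0 1
1 1 0 1 0
0 1 0 0 0

After press 6 at (1,0):
0 0 1 0 1
0 0 0 1 0
1 1 0 0 0

Lights still on: 5

Answer: no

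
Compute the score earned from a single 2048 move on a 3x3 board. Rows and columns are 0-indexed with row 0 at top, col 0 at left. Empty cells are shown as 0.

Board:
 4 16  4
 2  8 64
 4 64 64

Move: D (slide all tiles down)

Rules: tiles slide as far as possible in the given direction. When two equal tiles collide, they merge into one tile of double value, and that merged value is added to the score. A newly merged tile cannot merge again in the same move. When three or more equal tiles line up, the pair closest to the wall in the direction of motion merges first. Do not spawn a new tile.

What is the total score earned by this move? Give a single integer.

Slide down:
col 0: [4, 2, 4] -> [4, 2, 4]  score +0 (running 0)
col 1: [16, 8, 64] -> [16, 8, 64]  score +0 (running 0)
col 2: [4, 64, 64] -> [0, 4, 128]  score +128 (running 128)
Board after move:
  4  16   0
  2   8   4
  4  64 128

Answer: 128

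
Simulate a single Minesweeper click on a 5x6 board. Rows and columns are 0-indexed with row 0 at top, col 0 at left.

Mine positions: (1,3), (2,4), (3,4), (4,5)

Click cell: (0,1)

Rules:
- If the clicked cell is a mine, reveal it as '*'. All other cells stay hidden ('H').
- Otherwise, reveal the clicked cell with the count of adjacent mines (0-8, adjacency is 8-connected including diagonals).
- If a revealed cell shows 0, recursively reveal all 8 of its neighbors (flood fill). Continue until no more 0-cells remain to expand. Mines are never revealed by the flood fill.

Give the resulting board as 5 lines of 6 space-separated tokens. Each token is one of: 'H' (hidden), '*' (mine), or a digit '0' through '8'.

0 0 1 H H H
0 0 1 H H H
0 0 1 3 H H
0 0 0 2 H H
0 0 0 1 H H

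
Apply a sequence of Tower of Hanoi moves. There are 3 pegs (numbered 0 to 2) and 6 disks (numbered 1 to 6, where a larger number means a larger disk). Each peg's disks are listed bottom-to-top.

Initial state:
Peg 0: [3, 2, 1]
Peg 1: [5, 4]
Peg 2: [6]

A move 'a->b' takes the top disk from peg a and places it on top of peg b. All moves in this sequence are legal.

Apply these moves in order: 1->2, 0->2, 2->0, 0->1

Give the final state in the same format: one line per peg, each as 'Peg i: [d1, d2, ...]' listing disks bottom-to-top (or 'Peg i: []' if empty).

After move 1 (1->2):
Peg 0: [3, 2, 1]
Peg 1: [5]
Peg 2: [6, 4]

After move 2 (0->2):
Peg 0: [3, 2]
Peg 1: [5]
Peg 2: [6, 4, 1]

After move 3 (2->0):
Peg 0: [3, 2, 1]
Peg 1: [5]
Peg 2: [6, 4]

After move 4 (0->1):
Peg 0: [3, 2]
Peg 1: [5, 1]
Peg 2: [6, 4]

Answer: Peg 0: [3, 2]
Peg 1: [5, 1]
Peg 2: [6, 4]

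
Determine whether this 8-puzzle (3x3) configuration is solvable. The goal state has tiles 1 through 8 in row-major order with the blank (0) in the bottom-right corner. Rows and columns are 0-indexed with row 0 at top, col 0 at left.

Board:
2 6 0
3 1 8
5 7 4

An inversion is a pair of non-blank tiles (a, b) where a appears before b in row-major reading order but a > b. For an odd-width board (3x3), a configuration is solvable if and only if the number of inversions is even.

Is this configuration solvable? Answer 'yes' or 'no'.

Answer: no

Derivation:
Inversions (pairs i<j in row-major order where tile[i] > tile[j] > 0): 11
11 is odd, so the puzzle is not solvable.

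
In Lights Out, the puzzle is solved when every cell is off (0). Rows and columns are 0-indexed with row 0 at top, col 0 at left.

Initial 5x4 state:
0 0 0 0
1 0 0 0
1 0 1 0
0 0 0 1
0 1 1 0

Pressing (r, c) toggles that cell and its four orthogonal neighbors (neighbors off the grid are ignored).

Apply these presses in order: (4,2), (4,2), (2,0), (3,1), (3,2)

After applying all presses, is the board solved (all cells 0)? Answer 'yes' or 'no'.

Answer: yes

Derivation:
After press 1 at (4,2):
0 0 0 0
1 0 0 0
1 0 1 0
0 0 1 1
0 0 0 1

After press 2 at (4,2):
0 0 0 0
1 0 0 0
1 0 1 0
0 0 0 1
0 1 1 0

After press 3 at (2,0):
0 0 0 0
0 0 0 0
0 1 1 0
1 0 0 1
0 1 1 0

After press 4 at (3,1):
0 0 0 0
0 0 0 0
0 0 1 0
0 1 1 1
0 0 1 0

After press 5 at (3,2):
0 0 0 0
0 0 0 0
0 0 0 0
0 0 0 0
0 0 0 0

Lights still on: 0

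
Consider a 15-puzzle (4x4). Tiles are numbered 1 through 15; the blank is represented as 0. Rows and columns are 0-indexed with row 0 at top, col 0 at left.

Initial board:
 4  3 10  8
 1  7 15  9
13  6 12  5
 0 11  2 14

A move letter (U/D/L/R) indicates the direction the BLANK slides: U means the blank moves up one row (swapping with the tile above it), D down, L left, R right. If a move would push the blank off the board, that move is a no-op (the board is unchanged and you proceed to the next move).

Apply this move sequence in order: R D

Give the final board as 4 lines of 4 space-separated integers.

After move 1 (R):
 4  3 10  8
 1  7 15  9
13  6 12  5
11  0  2 14

After move 2 (D):
 4  3 10  8
 1  7 15  9
13  6 12  5
11  0  2 14

Answer:  4  3 10  8
 1  7 15  9
13  6 12  5
11  0  2 14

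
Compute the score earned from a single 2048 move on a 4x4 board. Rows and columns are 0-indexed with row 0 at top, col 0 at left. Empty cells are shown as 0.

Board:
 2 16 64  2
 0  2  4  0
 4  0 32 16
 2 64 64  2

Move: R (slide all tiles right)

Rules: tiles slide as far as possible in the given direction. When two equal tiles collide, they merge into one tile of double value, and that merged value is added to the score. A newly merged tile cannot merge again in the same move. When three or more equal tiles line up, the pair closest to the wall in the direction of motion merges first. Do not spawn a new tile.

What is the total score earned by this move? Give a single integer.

Answer: 128

Derivation:
Slide right:
row 0: [2, 16, 64, 2] -> [2, 16, 64, 2]  score +0 (running 0)
row 1: [0, 2, 4, 0] -> [0, 0, 2, 4]  score +0 (running 0)
row 2: [4, 0, 32, 16] -> [0, 4, 32, 16]  score +0 (running 0)
row 3: [2, 64, 64, 2] -> [0, 2, 128, 2]  score +128 (running 128)
Board after move:
  2  16  64   2
  0   0   2   4
  0   4  32  16
  0   2 128   2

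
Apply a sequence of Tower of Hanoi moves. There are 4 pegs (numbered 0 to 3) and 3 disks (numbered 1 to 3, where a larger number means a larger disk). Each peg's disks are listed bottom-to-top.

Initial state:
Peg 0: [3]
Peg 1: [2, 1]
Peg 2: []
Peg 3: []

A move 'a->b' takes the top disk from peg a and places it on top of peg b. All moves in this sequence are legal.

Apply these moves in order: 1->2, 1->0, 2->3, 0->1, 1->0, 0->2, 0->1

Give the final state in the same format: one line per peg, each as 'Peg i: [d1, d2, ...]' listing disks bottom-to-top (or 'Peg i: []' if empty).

Answer: Peg 0: []
Peg 1: [3]
Peg 2: [2]
Peg 3: [1]

Derivation:
After move 1 (1->2):
Peg 0: [3]
Peg 1: [2]
Peg 2: [1]
Peg 3: []

After move 2 (1->0):
Peg 0: [3, 2]
Peg 1: []
Peg 2: [1]
Peg 3: []

After move 3 (2->3):
Peg 0: [3, 2]
Peg 1: []
Peg 2: []
Peg 3: [1]

After move 4 (0->1):
Peg 0: [3]
Peg 1: [2]
Peg 2: []
Peg 3: [1]

After move 5 (1->0):
Peg 0: [3, 2]
Peg 1: []
Peg 2: []
Peg 3: [1]

After move 6 (0->2):
Peg 0: [3]
Peg 1: []
Peg 2: [2]
Peg 3: [1]

After move 7 (0->1):
Peg 0: []
Peg 1: [3]
Peg 2: [2]
Peg 3: [1]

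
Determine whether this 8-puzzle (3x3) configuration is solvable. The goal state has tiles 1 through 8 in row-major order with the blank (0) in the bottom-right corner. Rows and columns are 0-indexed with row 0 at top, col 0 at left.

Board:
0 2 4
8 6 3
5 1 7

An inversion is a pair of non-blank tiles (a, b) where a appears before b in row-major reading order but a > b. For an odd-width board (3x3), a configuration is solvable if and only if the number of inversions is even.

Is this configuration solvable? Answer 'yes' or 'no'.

Answer: no

Derivation:
Inversions (pairs i<j in row-major order where tile[i] > tile[j] > 0): 13
13 is odd, so the puzzle is not solvable.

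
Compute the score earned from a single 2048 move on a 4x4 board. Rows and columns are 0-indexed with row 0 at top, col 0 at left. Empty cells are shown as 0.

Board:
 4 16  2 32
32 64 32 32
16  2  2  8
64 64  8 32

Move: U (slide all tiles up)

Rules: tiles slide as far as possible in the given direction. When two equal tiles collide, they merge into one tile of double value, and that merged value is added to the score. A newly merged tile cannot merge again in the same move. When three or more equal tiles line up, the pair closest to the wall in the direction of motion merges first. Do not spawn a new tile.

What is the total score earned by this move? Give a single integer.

Answer: 64

Derivation:
Slide up:
col 0: [4, 32, 16, 64] -> [4, 32, 16, 64]  score +0 (running 0)
col 1: [16, 64, 2, 64] -> [16, 64, 2, 64]  score +0 (running 0)
col 2: [2, 32, 2, 8] -> [2, 32, 2, 8]  score +0 (running 0)
col 3: [32, 32, 8, 32] -> [64, 8, 32, 0]  score +64 (running 64)
Board after move:
 4 16  2 64
32 64 32  8
16  2  2 32
64 64  8  0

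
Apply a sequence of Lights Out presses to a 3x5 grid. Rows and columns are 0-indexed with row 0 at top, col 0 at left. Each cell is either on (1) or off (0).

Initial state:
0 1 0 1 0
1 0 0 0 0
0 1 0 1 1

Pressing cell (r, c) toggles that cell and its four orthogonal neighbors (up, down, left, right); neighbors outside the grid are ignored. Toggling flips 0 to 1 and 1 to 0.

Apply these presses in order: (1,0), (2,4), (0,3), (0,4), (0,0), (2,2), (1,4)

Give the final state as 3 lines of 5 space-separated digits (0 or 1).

After press 1 at (1,0):
1 1 0 1 0
0 1 0 0 0
1 1 0 1 1

After press 2 at (2,4):
1 1 0 1 0
0 1 0 0 1
1 1 0 0 0

After press 3 at (0,3):
1 1 1 0 1
0 1 0 1 1
1 1 0 0 0

After press 4 at (0,4):
1 1 1 1 0
0 1 0 1 0
1 1 0 0 0

After press 5 at (0,0):
0 0 1 1 0
1 1 0 1 0
1 1 0 0 0

After press 6 at (2,2):
0 0 1 1 0
1 1 1 1 0
1 0 1 1 0

After press 7 at (1,4):
0 0 1 1 1
1 1 1 0 1
1 0 1 1 1

Answer: 0 0 1 1 1
1 1 1 0 1
1 0 1 1 1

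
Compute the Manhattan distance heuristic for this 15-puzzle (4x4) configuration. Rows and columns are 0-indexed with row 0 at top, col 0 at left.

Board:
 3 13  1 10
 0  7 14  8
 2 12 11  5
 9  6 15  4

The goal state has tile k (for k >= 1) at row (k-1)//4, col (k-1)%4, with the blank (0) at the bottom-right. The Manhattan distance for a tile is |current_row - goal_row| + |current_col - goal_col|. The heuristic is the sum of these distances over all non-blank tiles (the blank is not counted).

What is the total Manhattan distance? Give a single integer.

Tile 3: at (0,0), goal (0,2), distance |0-0|+|0-2| = 2
Tile 13: at (0,1), goal (3,0), distance |0-3|+|1-0| = 4
Tile 1: at (0,2), goal (0,0), distance |0-0|+|2-0| = 2
Tile 10: at (0,3), goal (2,1), distance |0-2|+|3-1| = 4
Tile 7: at (1,1), goal (1,2), distance |1-1|+|1-2| = 1
Tile 14: at (1,2), goal (3,1), distance |1-3|+|2-1| = 3
Tile 8: at (1,3), goal (1,3), distance |1-1|+|3-3| = 0
Tile 2: at (2,0), goal (0,1), distance |2-0|+|0-1| = 3
Tile 12: at (2,1), goal (2,3), distance |2-2|+|1-3| = 2
Tile 11: at (2,2), goal (2,2), distance |2-2|+|2-2| = 0
Tile 5: at (2,3), goal (1,0), distance |2-1|+|3-0| = 4
Tile 9: at (3,0), goal (2,0), distance |3-2|+|0-0| = 1
Tile 6: at (3,1), goal (1,1), distance |3-1|+|1-1| = 2
Tile 15: at (3,2), goal (3,2), distance |3-3|+|2-2| = 0
Tile 4: at (3,3), goal (0,3), distance |3-0|+|3-3| = 3
Sum: 2 + 4 + 2 + 4 + 1 + 3 + 0 + 3 + 2 + 0 + 4 + 1 + 2 + 0 + 3 = 31

Answer: 31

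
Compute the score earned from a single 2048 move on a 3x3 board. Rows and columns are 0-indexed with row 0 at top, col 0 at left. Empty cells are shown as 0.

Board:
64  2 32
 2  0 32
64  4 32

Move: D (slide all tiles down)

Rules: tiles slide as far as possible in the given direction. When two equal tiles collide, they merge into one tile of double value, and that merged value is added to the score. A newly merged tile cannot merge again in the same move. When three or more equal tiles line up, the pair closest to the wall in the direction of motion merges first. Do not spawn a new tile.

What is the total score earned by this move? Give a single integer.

Answer: 64

Derivation:
Slide down:
col 0: [64, 2, 64] -> [64, 2, 64]  score +0 (running 0)
col 1: [2, 0, 4] -> [0, 2, 4]  score +0 (running 0)
col 2: [32, 32, 32] -> [0, 32, 64]  score +64 (running 64)
Board after move:
64  0  0
 2  2 32
64  4 64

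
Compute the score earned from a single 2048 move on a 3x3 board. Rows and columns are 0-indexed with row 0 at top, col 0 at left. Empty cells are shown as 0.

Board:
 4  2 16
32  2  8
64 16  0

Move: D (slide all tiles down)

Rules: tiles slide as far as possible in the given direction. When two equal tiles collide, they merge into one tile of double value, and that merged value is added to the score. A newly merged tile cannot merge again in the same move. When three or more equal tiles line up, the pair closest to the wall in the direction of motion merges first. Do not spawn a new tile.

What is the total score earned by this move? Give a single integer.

Answer: 4

Derivation:
Slide down:
col 0: [4, 32, 64] -> [4, 32, 64]  score +0 (running 0)
col 1: [2, 2, 16] -> [0, 4, 16]  score +4 (running 4)
col 2: [16, 8, 0] -> [0, 16, 8]  score +0 (running 4)
Board after move:
 4  0  0
32  4 16
64 16  8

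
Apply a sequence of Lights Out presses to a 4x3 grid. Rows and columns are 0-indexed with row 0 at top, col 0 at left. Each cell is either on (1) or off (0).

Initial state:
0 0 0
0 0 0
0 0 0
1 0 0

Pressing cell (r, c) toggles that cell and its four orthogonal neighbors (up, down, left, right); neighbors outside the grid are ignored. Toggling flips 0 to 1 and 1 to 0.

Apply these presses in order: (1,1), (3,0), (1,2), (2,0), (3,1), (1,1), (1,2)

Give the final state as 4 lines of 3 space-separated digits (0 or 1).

After press 1 at (1,1):
0 1 0
1 1 1
0 1 0
1 0 0

After press 2 at (3,0):
0 1 0
1 1 1
1 1 0
0 1 0

After press 3 at (1,2):
0 1 1
1 0 0
1 1 1
0 1 0

After press 4 at (2,0):
0 1 1
0 0 0
0 0 1
1 1 0

After press 5 at (3,1):
0 1 1
0 0 0
0 1 1
0 0 1

After press 6 at (1,1):
0 0 1
1 1 1
0 0 1
0 0 1

After press 7 at (1,2):
0 0 0
1 0 0
0 0 0
0 0 1

Answer: 0 0 0
1 0 0
0 0 0
0 0 1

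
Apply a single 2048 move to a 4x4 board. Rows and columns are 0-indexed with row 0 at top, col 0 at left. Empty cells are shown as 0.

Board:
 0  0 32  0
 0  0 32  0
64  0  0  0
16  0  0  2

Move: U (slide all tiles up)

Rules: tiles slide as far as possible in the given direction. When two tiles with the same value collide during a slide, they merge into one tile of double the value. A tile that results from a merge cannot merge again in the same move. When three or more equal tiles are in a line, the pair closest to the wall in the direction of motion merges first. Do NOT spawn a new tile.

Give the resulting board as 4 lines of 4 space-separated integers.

Answer: 64  0 64  2
16  0  0  0
 0  0  0  0
 0  0  0  0

Derivation:
Slide up:
col 0: [0, 0, 64, 16] -> [64, 16, 0, 0]
col 1: [0, 0, 0, 0] -> [0, 0, 0, 0]
col 2: [32, 32, 0, 0] -> [64, 0, 0, 0]
col 3: [0, 0, 0, 2] -> [2, 0, 0, 0]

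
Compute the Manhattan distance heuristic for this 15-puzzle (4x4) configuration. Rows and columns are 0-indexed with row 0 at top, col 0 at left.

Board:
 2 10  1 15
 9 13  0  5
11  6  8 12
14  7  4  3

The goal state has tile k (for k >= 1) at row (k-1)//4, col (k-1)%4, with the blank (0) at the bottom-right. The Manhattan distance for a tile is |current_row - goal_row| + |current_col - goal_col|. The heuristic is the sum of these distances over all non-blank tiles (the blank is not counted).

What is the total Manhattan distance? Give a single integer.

Tile 2: at (0,0), goal (0,1), distance |0-0|+|0-1| = 1
Tile 10: at (0,1), goal (2,1), distance |0-2|+|1-1| = 2
Tile 1: at (0,2), goal (0,0), distance |0-0|+|2-0| = 2
Tile 15: at (0,3), goal (3,2), distance |0-3|+|3-2| = 4
Tile 9: at (1,0), goal (2,0), distance |1-2|+|0-0| = 1
Tile 13: at (1,1), goal (3,0), distance |1-3|+|1-0| = 3
Tile 5: at (1,3), goal (1,0), distance |1-1|+|3-0| = 3
Tile 11: at (2,0), goal (2,2), distance |2-2|+|0-2| = 2
Tile 6: at (2,1), goal (1,1), distance |2-1|+|1-1| = 1
Tile 8: at (2,2), goal (1,3), distance |2-1|+|2-3| = 2
Tile 12: at (2,3), goal (2,3), distance |2-2|+|3-3| = 0
Tile 14: at (3,0), goal (3,1), distance |3-3|+|0-1| = 1
Tile 7: at (3,1), goal (1,2), distance |3-1|+|1-2| = 3
Tile 4: at (3,2), goal (0,3), distance |3-0|+|2-3| = 4
Tile 3: at (3,3), goal (0,2), distance |3-0|+|3-2| = 4
Sum: 1 + 2 + 2 + 4 + 1 + 3 + 3 + 2 + 1 + 2 + 0 + 1 + 3 + 4 + 4 = 33

Answer: 33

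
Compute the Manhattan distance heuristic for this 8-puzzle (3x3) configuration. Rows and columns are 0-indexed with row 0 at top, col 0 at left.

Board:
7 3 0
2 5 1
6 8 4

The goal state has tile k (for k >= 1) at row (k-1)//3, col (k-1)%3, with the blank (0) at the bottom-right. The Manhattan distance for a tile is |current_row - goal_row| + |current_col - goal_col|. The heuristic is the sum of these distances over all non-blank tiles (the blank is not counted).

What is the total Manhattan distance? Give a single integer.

Answer: 14

Derivation:
Tile 7: (0,0)->(2,0) = 2
Tile 3: (0,1)->(0,2) = 1
Tile 2: (1,0)->(0,1) = 2
Tile 5: (1,1)->(1,1) = 0
Tile 1: (1,2)->(0,0) = 3
Tile 6: (2,0)->(1,2) = 3
Tile 8: (2,1)->(2,1) = 0
Tile 4: (2,2)->(1,0) = 3
Sum: 2 + 1 + 2 + 0 + 3 + 3 + 0 + 3 = 14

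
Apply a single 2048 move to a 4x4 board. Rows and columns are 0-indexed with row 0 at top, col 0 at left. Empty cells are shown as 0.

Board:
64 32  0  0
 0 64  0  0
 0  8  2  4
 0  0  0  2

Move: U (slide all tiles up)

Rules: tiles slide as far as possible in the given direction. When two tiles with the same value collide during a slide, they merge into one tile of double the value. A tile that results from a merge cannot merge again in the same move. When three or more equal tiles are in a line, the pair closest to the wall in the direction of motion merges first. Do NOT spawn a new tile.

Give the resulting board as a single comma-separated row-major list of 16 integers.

Answer: 64, 32, 2, 4, 0, 64, 0, 2, 0, 8, 0, 0, 0, 0, 0, 0

Derivation:
Slide up:
col 0: [64, 0, 0, 0] -> [64, 0, 0, 0]
col 1: [32, 64, 8, 0] -> [32, 64, 8, 0]
col 2: [0, 0, 2, 0] -> [2, 0, 0, 0]
col 3: [0, 0, 4, 2] -> [4, 2, 0, 0]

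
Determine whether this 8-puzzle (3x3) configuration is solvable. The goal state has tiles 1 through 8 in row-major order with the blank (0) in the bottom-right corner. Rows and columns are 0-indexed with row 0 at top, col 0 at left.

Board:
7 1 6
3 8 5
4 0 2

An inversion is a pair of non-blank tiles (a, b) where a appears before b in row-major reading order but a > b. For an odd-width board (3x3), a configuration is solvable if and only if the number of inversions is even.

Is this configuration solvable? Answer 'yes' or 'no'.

Inversions (pairs i<j in row-major order where tile[i] > tile[j] > 0): 17
17 is odd, so the puzzle is not solvable.

Answer: no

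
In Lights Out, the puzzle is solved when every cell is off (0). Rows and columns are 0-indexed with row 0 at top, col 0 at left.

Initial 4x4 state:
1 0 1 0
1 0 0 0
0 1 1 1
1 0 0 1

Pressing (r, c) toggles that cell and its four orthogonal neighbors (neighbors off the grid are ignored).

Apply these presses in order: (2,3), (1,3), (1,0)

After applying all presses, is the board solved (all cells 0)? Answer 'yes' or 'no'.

Answer: no

Derivation:
After press 1 at (2,3):
1 0 1 0
1 0 0 1
0 1 0 0
1 0 0 0

After press 2 at (1,3):
1 0 1 1
1 0 1 0
0 1 0 1
1 0 0 0

After press 3 at (1,0):
0 0 1 1
0 1 1 0
1 1 0 1
1 0 0 0

Lights still on: 8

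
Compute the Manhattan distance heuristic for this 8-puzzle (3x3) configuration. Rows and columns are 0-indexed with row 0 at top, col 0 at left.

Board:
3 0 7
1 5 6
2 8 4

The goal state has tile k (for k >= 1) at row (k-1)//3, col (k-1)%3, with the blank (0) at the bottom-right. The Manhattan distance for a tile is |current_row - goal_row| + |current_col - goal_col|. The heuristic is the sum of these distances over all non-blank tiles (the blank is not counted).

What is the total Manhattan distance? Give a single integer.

Tile 3: at (0,0), goal (0,2), distance |0-0|+|0-2| = 2
Tile 7: at (0,2), goal (2,0), distance |0-2|+|2-0| = 4
Tile 1: at (1,0), goal (0,0), distance |1-0|+|0-0| = 1
Tile 5: at (1,1), goal (1,1), distance |1-1|+|1-1| = 0
Tile 6: at (1,2), goal (1,2), distance |1-1|+|2-2| = 0
Tile 2: at (2,0), goal (0,1), distance |2-0|+|0-1| = 3
Tile 8: at (2,1), goal (2,1), distance |2-2|+|1-1| = 0
Tile 4: at (2,2), goal (1,0), distance |2-1|+|2-0| = 3
Sum: 2 + 4 + 1 + 0 + 0 + 3 + 0 + 3 = 13

Answer: 13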